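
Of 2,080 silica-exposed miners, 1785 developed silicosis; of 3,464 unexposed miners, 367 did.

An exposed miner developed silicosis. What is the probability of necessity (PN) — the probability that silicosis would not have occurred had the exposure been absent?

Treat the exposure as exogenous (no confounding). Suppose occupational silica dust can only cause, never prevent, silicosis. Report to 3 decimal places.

p₁ = P(outcome | exposed) = 1785/2080 = 0.85817
p₀ = P(outcome | unexposed) = 367/3464 = 0.10595
Under exogeneity and monotonicity, PN = (p₁ − p₀) / p₁.
PN = (0.85817 − 0.10595) / 0.85817 = 0.75223 / 0.85817 ≈ 0.8765

PN ≈ 0.877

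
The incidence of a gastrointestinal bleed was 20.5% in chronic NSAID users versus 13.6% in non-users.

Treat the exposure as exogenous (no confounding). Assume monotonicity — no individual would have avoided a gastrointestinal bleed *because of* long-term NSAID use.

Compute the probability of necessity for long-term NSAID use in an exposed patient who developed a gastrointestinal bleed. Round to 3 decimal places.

PN ≈ 0.337

p₁ = 0.205, p₀ = 0.136.
Under exogeneity and monotonicity, PN = (p₁ − p₀) / p₁.
PN = (0.205 − 0.136) / 0.205 = 0.069 / 0.205 ≈ 0.3366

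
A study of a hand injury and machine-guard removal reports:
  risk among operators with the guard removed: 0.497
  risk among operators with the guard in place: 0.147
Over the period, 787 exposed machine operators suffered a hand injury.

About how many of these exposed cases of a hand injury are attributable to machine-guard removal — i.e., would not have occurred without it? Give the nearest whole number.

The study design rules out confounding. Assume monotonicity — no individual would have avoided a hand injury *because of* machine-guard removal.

about 554 cases

Let p₁ = 0.497, p₀ = 0.147.
PN = (p₁ − p₀)/p₁ = (0.497 − 0.147) / 0.497 ≈ 0.70423.
Attributable cases ≈ PN × (exposed cases) = 0.70423 × 787 ≈ 554.23.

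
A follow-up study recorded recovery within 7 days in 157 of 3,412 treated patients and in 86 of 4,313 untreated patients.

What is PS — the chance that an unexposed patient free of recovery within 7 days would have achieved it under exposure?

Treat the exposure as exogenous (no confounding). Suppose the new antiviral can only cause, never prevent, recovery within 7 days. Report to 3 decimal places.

PS ≈ 0.027

p₁ = P(outcome | exposed) = 157/3412 = 0.046014
p₀ = P(outcome | unexposed) = 86/4313 = 0.01994
Under exogeneity and monotonicity, PS = (p₁ − p₀) / (1 − p₀).
PS = (0.046014 − 0.01994) / (1 − 0.01994) = 0.026074 / 0.98006 ≈ 0.0266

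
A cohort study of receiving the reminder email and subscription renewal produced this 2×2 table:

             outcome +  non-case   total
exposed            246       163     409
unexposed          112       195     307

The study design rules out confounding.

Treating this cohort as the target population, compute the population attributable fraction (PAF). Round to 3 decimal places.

PAF ≈ 0.270

p₁ = P(outcome | exposed) = 246/409 = 0.60147
p₀ = P(outcome | unexposed) = 112/307 = 0.36482
Exposure prevalence π = 409/716 = 0.57123; overall risk P(Y=1) = 0.5.
Under exogeneity, PAF = [P(Y=1) − p₀]/P(Y=1).
PAF = (0.5 − 0.36482) / 0.5 ≈ 0.2704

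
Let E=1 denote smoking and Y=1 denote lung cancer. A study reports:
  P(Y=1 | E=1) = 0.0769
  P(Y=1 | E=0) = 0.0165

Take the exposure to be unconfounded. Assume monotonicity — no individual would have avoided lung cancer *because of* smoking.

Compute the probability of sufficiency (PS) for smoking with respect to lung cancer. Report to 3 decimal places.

PS ≈ 0.061

Let p₁ = 0.0769, p₀ = 0.0165.
Under exogeneity and monotonicity, PS = (p₁ − p₀) / (1 − p₀).
PS = (0.0769 − 0.0165) / (1 − 0.0165) = 0.0604 / 0.9835 ≈ 0.0614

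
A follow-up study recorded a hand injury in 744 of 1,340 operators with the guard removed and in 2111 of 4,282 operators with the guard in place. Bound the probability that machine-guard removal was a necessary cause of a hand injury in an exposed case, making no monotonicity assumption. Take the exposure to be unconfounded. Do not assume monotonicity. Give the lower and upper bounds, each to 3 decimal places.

0.112 ≤ PN ≤ 0.913

p₁ = P(outcome | exposed) = 744/1340 = 0.55522
p₀ = P(outcome | unexposed) = 2111/4282 = 0.49299
Under exogeneity alone the bounds on PN are max{0,(p₁−p₀)/p₁} ≤ PN ≤ min{1,(1−p₀)/p₁}.
  lower = (p₁ − p₀)/p₁ = 0.06223 / 0.55522 ≈ 0.1121
  upper = min{1, (1 − p₀)/p₁} = 0.50701 / 0.55522 ≈ 0.9132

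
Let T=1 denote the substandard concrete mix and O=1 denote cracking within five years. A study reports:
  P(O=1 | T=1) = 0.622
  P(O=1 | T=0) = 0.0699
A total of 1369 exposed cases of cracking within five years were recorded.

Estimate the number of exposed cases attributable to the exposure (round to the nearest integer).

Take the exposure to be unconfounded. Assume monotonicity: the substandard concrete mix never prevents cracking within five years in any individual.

Let p₁ = 0.622, p₀ = 0.0699.
PN = (p₁ − p₀)/p₁ = (0.622 − 0.0699) / 0.622 ≈ 0.88762.
Attributable cases ≈ PN × (exposed cases) = 0.88762 × 1369 ≈ 1215.15.

about 1215 cases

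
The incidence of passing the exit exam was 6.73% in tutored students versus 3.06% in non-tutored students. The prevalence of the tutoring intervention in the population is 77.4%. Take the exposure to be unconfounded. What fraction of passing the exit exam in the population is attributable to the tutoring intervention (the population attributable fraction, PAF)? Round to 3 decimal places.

p₁ = 0.0673, p₀ = 0.0306.
Overall risk P(Y=1) = π·p₁ + (1−π)·p₀ = 0.774×0.0673 + 0.226×0.0306 = 0.059006.
Under exogeneity, PAF = [P(Y=1) − p₀] / P(Y=1).
PAF = (0.059006 − 0.0306) / 0.059006 ≈ 0.4814

PAF ≈ 0.481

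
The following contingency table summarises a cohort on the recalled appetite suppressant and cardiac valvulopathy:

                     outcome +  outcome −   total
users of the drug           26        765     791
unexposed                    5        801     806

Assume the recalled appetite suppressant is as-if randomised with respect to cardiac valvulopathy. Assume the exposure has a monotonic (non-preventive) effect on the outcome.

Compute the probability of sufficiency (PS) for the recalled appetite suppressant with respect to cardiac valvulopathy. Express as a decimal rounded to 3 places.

p₁ = P(outcome | exposed) = 26/791 = 0.03287
p₀ = P(outcome | unexposed) = 5/806 = 0.0062035
Under exogeneity and monotonicity, PS = (p₁ − p₀)/(1 − p₀).
PS = (0.03287 − 0.0062035) / 0.9938 ≈ 0.0268

PS ≈ 0.027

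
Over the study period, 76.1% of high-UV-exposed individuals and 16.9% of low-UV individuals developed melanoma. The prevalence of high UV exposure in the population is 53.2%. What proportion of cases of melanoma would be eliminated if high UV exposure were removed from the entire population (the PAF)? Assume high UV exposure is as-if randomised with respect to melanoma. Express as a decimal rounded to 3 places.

PAF ≈ 0.651

p₁ = 0.761, p₀ = 0.169.
Overall risk P(Y=1) = π·p₁ + (1−π)·p₀ = 0.532×0.761 + 0.468×0.169 = 0.48394.
Under exogeneity, PAF = [P(Y=1) − p₀] / P(Y=1).
PAF = (0.48394 − 0.169) / 0.48394 ≈ 0.6508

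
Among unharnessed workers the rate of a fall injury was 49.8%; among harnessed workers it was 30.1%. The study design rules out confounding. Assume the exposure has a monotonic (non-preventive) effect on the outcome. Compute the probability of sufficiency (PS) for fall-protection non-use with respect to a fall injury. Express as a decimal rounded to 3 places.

p₁ = 0.498, p₀ = 0.301.
Under exogeneity and monotonicity, PS = (p₁ − p₀) / (1 − p₀).
PS = (0.498 − 0.301) / (1 − 0.301) = 0.197 / 0.699 ≈ 0.2818

PS ≈ 0.282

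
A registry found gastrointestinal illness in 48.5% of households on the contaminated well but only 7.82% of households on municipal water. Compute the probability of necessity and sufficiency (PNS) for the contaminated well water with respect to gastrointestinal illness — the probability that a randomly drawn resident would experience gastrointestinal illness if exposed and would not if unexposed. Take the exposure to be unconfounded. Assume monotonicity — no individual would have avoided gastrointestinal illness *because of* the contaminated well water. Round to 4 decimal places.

p₁ = 0.485, p₀ = 0.0782.
Under exogeneity and monotonicity, PNS = p₁ − p₀.
PNS = 0.485 − 0.0782 = 0.4068

PNS ≈ 0.4068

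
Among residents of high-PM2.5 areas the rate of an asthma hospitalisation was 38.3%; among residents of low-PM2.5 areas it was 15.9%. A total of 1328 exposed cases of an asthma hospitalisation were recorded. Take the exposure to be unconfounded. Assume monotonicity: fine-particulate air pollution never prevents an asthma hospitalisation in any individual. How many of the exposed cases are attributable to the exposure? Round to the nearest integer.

p₁ = 0.383, p₀ = 0.159.
PN = (p₁ − p₀)/p₁ = (0.383 − 0.159) / 0.383 ≈ 0.58486.
Attributable cases ≈ PN × (exposed cases) = 0.58486 × 1328 ≈ 776.69.

about 777 cases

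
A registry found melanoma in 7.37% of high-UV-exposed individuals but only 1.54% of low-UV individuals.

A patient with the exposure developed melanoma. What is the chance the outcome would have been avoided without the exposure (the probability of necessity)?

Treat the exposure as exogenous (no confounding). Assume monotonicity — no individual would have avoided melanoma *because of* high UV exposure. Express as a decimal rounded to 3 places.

PN ≈ 0.791

p₁ = 0.0737, p₀ = 0.0154.
Under exogeneity and monotonicity, PN = (p₁ − p₀) / p₁.
PN = (0.0737 − 0.0154) / 0.0737 = 0.0583 / 0.0737 ≈ 0.7910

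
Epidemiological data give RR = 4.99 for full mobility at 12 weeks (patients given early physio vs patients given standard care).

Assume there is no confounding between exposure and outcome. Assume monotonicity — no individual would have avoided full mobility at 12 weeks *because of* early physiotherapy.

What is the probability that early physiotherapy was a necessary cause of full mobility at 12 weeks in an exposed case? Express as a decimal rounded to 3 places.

PN ≈ 0.800

Under exogeneity and monotonicity, PN = (RR − 1) / RR = 1 − 1/RR.
PN = (4.99 − 1) / 4.99 = 3.99 / 4.99 ≈ 0.7996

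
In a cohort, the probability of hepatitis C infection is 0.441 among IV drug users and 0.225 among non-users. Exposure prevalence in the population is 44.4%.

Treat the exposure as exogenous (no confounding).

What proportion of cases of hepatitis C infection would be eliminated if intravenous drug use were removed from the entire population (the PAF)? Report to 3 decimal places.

PAF ≈ 0.299

Let p₁ = 0.441, p₀ = 0.225.
Overall risk P(Y=1) = π·p₁ + (1−π)·p₀ = 0.444×0.441 + 0.556×0.225 = 0.3209.
Under exogeneity, PAF = [P(Y=1) − p₀] / P(Y=1).
PAF = (0.3209 − 0.225) / 0.3209 ≈ 0.2989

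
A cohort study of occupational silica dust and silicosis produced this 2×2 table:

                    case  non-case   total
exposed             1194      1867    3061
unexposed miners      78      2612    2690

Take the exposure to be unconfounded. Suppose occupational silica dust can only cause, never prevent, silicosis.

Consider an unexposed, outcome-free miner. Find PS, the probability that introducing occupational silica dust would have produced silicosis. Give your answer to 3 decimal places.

PS ≈ 0.372

p₁ = P(outcome | exposed) = 1194/3061 = 0.39007
p₀ = P(outcome | unexposed) = 78/2690 = 0.028996
Under exogeneity and monotonicity, PS = (p₁ − p₀) / (1 − p₀).
PS = (0.39007 − 0.028996) / (1 − 0.028996) = 0.36107 / 0.971 ≈ 0.3719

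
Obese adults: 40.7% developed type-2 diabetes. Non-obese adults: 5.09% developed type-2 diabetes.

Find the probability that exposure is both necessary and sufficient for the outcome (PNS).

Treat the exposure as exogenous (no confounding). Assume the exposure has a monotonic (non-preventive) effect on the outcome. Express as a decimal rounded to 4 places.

p₁ = 0.407, p₀ = 0.0509.
Under exogeneity and monotonicity, PNS = p₁ − p₀.
PNS = 0.407 − 0.0509 = 0.3561

PNS ≈ 0.3561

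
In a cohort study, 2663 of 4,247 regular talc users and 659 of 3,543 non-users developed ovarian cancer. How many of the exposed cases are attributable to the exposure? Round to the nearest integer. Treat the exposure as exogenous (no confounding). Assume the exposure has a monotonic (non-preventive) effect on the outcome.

about 1873 cases

p₁ = P(outcome | exposed) = 2663/4247 = 0.62703
p₀ = P(outcome | unexposed) = 659/3543 = 0.186
PN = (p₁ − p₀)/p₁ = (0.62703 − 0.186) / 0.62703 ≈ 0.70336.
Attributable cases ≈ PN × (exposed cases) = 0.70336 × 2663 ≈ 1873.06.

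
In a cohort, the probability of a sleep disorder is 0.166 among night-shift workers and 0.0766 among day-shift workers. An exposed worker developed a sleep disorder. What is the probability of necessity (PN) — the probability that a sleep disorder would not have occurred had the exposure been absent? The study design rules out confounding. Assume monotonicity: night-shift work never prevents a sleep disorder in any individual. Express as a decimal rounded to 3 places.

Let p₁ = 0.166, p₀ = 0.0766.
Under exogeneity and monotonicity, PN = (p₁ − p₀) / p₁.
PN = (0.166 − 0.0766) / 0.166 = 0.0894 / 0.166 ≈ 0.5386

PN ≈ 0.539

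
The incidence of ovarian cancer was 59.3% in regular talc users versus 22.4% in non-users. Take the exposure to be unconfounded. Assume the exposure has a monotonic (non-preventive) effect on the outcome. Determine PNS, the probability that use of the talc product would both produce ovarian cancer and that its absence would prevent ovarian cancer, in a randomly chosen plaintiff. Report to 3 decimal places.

p₁ = 0.593, p₀ = 0.224.
Under exogeneity and monotonicity, PNS = p₁ − p₀.
PNS = 0.593 − 0.224 = 0.369

PNS ≈ 0.369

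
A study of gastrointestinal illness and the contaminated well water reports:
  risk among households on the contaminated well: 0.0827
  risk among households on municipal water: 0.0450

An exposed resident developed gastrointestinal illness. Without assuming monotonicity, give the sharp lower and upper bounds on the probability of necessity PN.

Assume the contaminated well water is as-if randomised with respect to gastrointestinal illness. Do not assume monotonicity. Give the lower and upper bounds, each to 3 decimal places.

Let p₁ = 0.0827, p₀ = 0.045.
Under exogeneity alone the bounds on PN are max{0,(p₁−p₀)/p₁} ≤ PN ≤ min{1,(1−p₀)/p₁}.
  lower = (p₁ − p₀)/p₁ = 0.0377 / 0.0827 ≈ 0.4559
  upper = min{1, (1 − p₀)/p₁} = 0.955 / 0.0827 ≈ 11.5478 → capped at 1

0.456 ≤ PN ≤ 1.000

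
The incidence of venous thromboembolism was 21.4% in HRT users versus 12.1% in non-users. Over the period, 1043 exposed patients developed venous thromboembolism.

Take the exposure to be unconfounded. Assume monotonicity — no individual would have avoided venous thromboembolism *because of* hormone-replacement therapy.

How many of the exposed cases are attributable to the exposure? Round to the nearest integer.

about 453 cases

p₁ = 0.214, p₀ = 0.121.
PN = (p₁ − p₀)/p₁ = (0.214 − 0.121) / 0.214 ≈ 0.43458.
Attributable cases ≈ PN × (exposed cases) = 0.43458 × 1043 ≈ 453.27.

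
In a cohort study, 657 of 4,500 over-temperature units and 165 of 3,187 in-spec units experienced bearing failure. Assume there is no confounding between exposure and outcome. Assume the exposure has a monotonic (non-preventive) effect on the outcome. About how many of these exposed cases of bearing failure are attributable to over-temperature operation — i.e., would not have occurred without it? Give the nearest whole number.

p₁ = P(outcome | exposed) = 657/4500 = 0.146
p₀ = P(outcome | unexposed) = 165/3187 = 0.051773
PN = (p₁ − p₀)/p₁ = (0.146 − 0.051773) / 0.146 ≈ 0.64539.
Attributable cases ≈ PN × (exposed cases) = 0.64539 × 657 ≈ 424.02.

about 424 cases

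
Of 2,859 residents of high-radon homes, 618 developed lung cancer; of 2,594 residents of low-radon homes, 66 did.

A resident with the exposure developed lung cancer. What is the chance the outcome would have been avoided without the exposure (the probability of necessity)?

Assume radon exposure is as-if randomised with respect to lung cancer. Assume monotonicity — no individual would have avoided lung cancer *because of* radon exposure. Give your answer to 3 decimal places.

p₁ = P(outcome | exposed) = 618/2859 = 0.21616
p₀ = P(outcome | unexposed) = 66/2594 = 0.025443
Under exogeneity and monotonicity, PN = (p₁ − p₀) / p₁.
PN = (0.21616 − 0.025443) / 0.21616 = 0.19072 / 0.21616 ≈ 0.8823

PN ≈ 0.882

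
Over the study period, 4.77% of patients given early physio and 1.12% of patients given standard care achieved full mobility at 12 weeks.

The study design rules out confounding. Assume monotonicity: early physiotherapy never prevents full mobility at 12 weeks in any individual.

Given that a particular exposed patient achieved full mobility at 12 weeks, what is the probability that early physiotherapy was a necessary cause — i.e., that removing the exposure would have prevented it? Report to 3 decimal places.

p₁ = 0.0477, p₀ = 0.0112.
Under exogeneity and monotonicity, PN = (p₁ − p₀) / p₁.
PN = (0.0477 − 0.0112) / 0.0477 = 0.0365 / 0.0477 ≈ 0.7652

PN ≈ 0.765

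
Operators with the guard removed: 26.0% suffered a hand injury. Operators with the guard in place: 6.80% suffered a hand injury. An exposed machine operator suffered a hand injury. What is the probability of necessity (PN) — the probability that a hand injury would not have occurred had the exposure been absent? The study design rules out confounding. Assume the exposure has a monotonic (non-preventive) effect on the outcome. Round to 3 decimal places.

PN ≈ 0.738

p₁ = 0.26, p₀ = 0.068.
Under exogeneity and monotonicity, PN = (p₁ − p₀) / p₁.
PN = (0.26 − 0.068) / 0.26 = 0.192 / 0.26 ≈ 0.7385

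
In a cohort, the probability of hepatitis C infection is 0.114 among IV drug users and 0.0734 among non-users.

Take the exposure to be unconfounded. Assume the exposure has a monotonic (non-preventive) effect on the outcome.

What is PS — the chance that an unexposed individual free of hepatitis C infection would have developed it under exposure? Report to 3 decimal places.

Let p₁ = 0.114, p₀ = 0.0734.
Under exogeneity and monotonicity, PS = (p₁ − p₀) / (1 − p₀).
PS = (0.114 − 0.0734) / (1 − 0.0734) = 0.0406 / 0.9266 ≈ 0.0438

PS ≈ 0.044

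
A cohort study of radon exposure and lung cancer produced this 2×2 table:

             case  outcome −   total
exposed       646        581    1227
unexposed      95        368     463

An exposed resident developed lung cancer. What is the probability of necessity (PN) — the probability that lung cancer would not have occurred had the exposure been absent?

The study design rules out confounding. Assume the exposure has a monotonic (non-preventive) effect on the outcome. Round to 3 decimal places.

PN ≈ 0.610

p₁ = P(outcome | exposed) = 646/1227 = 0.52649
p₀ = P(outcome | unexposed) = 95/463 = 0.20518
Under exogeneity and monotonicity, PN = (p₁ − p₀)/p₁.
PN = (0.52649 − 0.20518) / 0.52649 ≈ 0.6103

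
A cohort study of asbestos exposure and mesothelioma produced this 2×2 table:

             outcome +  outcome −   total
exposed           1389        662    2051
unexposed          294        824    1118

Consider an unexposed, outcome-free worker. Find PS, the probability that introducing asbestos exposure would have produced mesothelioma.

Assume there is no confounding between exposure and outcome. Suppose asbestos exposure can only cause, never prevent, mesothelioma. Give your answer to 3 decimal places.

PS ≈ 0.562

p₁ = P(outcome | exposed) = 1389/2051 = 0.67723
p₀ = P(outcome | unexposed) = 294/1118 = 0.26297
Under exogeneity and monotonicity, PS = (p₁ − p₀) / (1 − p₀).
PS = (0.67723 − 0.26297) / (1 − 0.26297) = 0.41426 / 0.73703 ≈ 0.5621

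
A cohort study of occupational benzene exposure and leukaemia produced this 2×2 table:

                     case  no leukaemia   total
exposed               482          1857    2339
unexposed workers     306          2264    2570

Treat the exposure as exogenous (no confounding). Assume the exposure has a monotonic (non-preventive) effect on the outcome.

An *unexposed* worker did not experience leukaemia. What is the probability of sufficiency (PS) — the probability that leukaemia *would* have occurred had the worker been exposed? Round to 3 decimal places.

p₁ = P(outcome | exposed) = 482/2339 = 0.20607
p₀ = P(outcome | unexposed) = 306/2570 = 0.11907
Under exogeneity and monotonicity, PS = (p₁ − p₀)/(1 − p₀).
PS = (0.20607 − 0.11907) / 0.88093 ≈ 0.0988

PS ≈ 0.099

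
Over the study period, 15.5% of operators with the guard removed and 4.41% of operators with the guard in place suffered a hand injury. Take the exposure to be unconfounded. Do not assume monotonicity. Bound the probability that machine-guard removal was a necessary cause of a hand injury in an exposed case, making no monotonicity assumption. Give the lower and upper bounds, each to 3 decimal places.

0.715 ≤ PN ≤ 1.000

p₁ = 0.155, p₀ = 0.0441.
Under exogeneity alone the bounds on PN are max{0,(p₁−p₀)/p₁} ≤ PN ≤ min{1,(1−p₀)/p₁}.
  lower = (p₁ − p₀)/p₁ = 0.1109 / 0.155 ≈ 0.7155
  upper = min{1, (1 − p₀)/p₁} = 0.9559 / 0.155 ≈ 6.1671 → capped at 1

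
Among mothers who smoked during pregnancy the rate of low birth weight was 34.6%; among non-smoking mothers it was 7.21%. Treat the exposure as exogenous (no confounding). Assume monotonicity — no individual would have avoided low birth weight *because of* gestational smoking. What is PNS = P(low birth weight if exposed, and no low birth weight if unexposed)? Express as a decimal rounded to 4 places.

PNS ≈ 0.2739

p₁ = 0.346, p₀ = 0.0721.
Under exogeneity and monotonicity, PNS = p₁ − p₀.
PNS = 0.346 − 0.0721 = 0.2739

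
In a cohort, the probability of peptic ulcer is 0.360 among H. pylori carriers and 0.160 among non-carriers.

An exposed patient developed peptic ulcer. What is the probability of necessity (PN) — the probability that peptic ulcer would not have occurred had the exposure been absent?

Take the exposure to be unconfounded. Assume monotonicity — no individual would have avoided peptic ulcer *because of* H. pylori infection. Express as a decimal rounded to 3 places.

Let p₁ = 0.36, p₀ = 0.16.
Under exogeneity and monotonicity, PN = (p₁ − p₀) / p₁.
PN = (0.36 − 0.16) / 0.36 = 0.2 / 0.36 ≈ 0.5556

PN ≈ 0.556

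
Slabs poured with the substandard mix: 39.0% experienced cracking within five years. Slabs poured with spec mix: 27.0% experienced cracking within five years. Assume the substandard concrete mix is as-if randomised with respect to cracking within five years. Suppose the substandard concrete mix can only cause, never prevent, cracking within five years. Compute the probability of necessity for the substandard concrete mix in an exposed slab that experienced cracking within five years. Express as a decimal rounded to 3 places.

PN ≈ 0.308

p₁ = 0.39, p₀ = 0.27.
Under exogeneity and monotonicity, PN = (p₁ − p₀) / p₁.
PN = (0.39 − 0.27) / 0.39 = 0.12 / 0.39 ≈ 0.3077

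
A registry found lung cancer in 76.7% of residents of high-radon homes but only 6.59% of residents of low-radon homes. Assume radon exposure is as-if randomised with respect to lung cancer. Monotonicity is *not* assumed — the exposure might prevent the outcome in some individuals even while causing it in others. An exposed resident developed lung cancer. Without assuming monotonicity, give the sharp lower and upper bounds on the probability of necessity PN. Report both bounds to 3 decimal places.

0.914 ≤ PN ≤ 1.000

p₁ = 0.767, p₀ = 0.0659.
Under exogeneity alone the bounds on PN are max{0,(p₁−p₀)/p₁} ≤ PN ≤ min{1,(1−p₀)/p₁}.
  lower = (p₁ − p₀)/p₁ = 0.7011 / 0.767 ≈ 0.9141
  upper = min{1, (1 − p₀)/p₁} = 0.9341 / 0.767 ≈ 1.2179 → capped at 1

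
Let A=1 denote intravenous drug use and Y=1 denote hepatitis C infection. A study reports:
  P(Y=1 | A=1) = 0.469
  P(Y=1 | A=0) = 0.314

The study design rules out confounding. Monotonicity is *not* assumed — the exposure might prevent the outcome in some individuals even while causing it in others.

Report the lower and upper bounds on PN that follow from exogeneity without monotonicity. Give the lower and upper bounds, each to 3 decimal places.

Let p₁ = 0.469, p₀ = 0.314.
Under exogeneity alone the bounds on PN are max{0,(p₁−p₀)/p₁} ≤ PN ≤ min{1,(1−p₀)/p₁}.
  lower = (p₁ − p₀)/p₁ = 0.155 / 0.469 ≈ 0.3305
  upper = min{1, (1 − p₀)/p₁} = 0.686 / 0.469 ≈ 1.4627 → capped at 1

0.330 ≤ PN ≤ 1.000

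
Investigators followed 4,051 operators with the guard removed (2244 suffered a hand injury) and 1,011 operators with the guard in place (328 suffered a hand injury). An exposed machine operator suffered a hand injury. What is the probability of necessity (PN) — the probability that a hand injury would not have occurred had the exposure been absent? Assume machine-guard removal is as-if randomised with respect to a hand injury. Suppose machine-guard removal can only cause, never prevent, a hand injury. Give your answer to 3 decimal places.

p₁ = P(outcome | exposed) = 2244/4051 = 0.55394
p₀ = P(outcome | unexposed) = 328/1011 = 0.32443
Under exogeneity and monotonicity, PN = (p₁ − p₀) / p₁.
PN = (0.55394 − 0.32443) / 0.55394 = 0.22951 / 0.55394 ≈ 0.4143

PN ≈ 0.414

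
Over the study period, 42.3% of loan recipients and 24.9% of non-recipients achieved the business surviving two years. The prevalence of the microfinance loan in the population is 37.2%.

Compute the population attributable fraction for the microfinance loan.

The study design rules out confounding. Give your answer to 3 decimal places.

p₁ = 0.423, p₀ = 0.249.
Overall risk P(Y=1) = π·p₁ + (1−π)·p₀ = 0.372×0.423 + 0.628×0.249 = 0.31373.
Under exogeneity, PAF = [P(Y=1) − p₀] / P(Y=1).
PAF = (0.31373 − 0.249) / 0.31373 ≈ 0.2063

PAF ≈ 0.206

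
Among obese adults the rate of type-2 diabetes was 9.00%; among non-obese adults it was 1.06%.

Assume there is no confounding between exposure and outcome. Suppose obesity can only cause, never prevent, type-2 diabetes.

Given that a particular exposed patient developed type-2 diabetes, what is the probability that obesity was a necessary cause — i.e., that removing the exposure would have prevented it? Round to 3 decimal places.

p₁ = 0.09, p₀ = 0.0106.
Under exogeneity and monotonicity, PN = (p₁ − p₀) / p₁.
PN = (0.09 − 0.0106) / 0.09 = 0.0794 / 0.09 ≈ 0.8822

PN ≈ 0.882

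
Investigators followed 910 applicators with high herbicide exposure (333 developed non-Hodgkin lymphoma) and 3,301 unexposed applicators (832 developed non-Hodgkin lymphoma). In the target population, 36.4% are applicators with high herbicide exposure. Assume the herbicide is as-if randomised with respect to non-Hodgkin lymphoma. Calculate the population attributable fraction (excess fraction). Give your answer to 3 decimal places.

PAF ≈ 0.141

p₁ = P(outcome | exposed) = 333/910 = 0.36593
p₀ = P(outcome | unexposed) = 832/3301 = 0.25204
Overall risk P(Y=1) = π·p₁ + (1−π)·p₀ = 0.364×0.36593 + 0.636×0.25204 = 0.2935.
Under exogeneity, PAF = [P(Y=1) − p₀] / P(Y=1).
PAF = (0.2935 − 0.25204) / 0.2935 ≈ 0.1412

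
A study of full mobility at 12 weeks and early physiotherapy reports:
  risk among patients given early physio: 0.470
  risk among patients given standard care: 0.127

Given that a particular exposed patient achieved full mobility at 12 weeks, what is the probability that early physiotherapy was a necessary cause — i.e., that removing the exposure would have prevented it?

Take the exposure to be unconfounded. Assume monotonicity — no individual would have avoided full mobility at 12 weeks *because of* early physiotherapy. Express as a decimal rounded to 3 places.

PN ≈ 0.730

Let p₁ = 0.47, p₀ = 0.127.
Under exogeneity and monotonicity, PN = (p₁ − p₀) / p₁.
PN = (0.47 − 0.127) / 0.47 = 0.343 / 0.47 ≈ 0.7298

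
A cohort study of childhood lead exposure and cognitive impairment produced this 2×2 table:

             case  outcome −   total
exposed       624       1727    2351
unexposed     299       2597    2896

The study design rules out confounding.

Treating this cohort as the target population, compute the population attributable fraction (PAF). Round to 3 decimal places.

PAF ≈ 0.413

p₁ = P(outcome | exposed) = 624/2351 = 0.26542
p₀ = P(outcome | unexposed) = 299/2896 = 0.10325
Exposure prevalence π = 2351/5247 = 0.44807; overall risk P(Y=1) = 0.17591.
Under exogeneity, PAF = [P(Y=1) − p₀]/P(Y=1).
PAF = (0.17591 − 0.10325) / 0.17591 ≈ 0.4131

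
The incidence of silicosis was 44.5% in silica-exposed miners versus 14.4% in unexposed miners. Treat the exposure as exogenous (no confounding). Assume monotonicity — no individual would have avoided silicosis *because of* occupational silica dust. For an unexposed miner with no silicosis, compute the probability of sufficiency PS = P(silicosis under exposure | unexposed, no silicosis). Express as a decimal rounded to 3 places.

p₁ = 0.445, p₀ = 0.144.
Under exogeneity and monotonicity, PS = (p₁ − p₀) / (1 − p₀).
PS = (0.445 − 0.144) / (1 − 0.144) = 0.301 / 0.856 ≈ 0.3516

PS ≈ 0.352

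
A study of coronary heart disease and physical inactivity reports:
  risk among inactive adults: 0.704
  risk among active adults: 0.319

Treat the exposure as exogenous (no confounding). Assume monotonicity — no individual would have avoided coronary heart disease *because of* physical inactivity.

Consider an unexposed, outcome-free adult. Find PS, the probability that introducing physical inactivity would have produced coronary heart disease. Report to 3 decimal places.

Let p₁ = 0.704, p₀ = 0.319.
Under exogeneity and monotonicity, PS = (p₁ − p₀) / (1 − p₀).
PS = (0.704 − 0.319) / (1 − 0.319) = 0.385 / 0.681 ≈ 0.5653

PS ≈ 0.565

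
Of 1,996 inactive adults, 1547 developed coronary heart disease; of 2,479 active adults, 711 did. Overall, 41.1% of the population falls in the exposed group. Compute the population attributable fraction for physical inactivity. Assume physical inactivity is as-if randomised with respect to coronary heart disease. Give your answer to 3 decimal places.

PAF ≈ 0.412

p₁ = P(outcome | exposed) = 1547/1996 = 0.77505
p₀ = P(outcome | unexposed) = 711/2479 = 0.28681
Overall risk P(Y=1) = π·p₁ + (1−π)·p₀ = 0.411×0.77505 + 0.589×0.28681 = 0.48748.
Under exogeneity, PAF = [P(Y=1) − p₀] / P(Y=1).
PAF = (0.48748 − 0.28681) / 0.48748 ≈ 0.4116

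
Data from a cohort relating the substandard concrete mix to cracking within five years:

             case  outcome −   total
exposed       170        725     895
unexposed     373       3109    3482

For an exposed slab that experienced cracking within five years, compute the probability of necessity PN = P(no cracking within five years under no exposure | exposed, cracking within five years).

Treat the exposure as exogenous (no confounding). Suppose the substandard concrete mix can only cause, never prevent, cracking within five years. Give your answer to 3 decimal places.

p₁ = P(outcome | exposed) = 170/895 = 0.18994
p₀ = P(outcome | unexposed) = 373/3482 = 0.10712
Under exogeneity and monotonicity, PN = (p₁ − p₀) / p₁.
PN = (0.18994 − 0.10712) / 0.18994 = 0.082822 / 0.18994 ≈ 0.4360

PN ≈ 0.436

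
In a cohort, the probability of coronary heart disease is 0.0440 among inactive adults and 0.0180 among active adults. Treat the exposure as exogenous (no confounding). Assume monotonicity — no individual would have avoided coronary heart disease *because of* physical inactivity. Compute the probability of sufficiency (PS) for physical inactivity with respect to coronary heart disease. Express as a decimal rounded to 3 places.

Let p₁ = 0.044, p₀ = 0.018.
Under exogeneity and monotonicity, PS = (p₁ − p₀) / (1 − p₀).
PS = (0.044 − 0.018) / (1 − 0.018) = 0.026 / 0.982 ≈ 0.0265

PS ≈ 0.026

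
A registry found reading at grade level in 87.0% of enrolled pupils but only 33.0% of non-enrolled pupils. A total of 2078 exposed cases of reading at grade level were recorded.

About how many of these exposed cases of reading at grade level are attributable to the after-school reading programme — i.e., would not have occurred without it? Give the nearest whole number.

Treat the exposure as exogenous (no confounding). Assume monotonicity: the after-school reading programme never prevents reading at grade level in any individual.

about 1290 cases

p₁ = 0.87, p₀ = 0.33.
PN = (p₁ − p₀)/p₁ = (0.87 − 0.33) / 0.87 ≈ 0.62069.
Attributable cases ≈ PN × (exposed cases) = 0.62069 × 2078 ≈ 1289.79.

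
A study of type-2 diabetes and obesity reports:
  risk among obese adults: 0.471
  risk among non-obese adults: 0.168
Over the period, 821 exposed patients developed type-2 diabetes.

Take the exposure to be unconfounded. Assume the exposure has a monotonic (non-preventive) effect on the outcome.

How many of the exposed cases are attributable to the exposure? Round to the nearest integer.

about 528 cases

Let p₁ = 0.471, p₀ = 0.168.
PN = (p₁ − p₀)/p₁ = (0.471 − 0.168) / 0.471 ≈ 0.64331.
Attributable cases ≈ PN × (exposed cases) = 0.64331 × 821 ≈ 528.16.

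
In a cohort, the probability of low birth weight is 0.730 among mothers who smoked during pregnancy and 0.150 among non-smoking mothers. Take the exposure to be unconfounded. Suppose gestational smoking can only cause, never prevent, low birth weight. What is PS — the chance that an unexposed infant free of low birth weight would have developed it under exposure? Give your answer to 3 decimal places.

Let p₁ = 0.73, p₀ = 0.15.
Under exogeneity and monotonicity, PS = (p₁ − p₀) / (1 − p₀).
PS = (0.73 − 0.15) / (1 − 0.15) = 0.58 / 0.85 ≈ 0.6824

PS ≈ 0.682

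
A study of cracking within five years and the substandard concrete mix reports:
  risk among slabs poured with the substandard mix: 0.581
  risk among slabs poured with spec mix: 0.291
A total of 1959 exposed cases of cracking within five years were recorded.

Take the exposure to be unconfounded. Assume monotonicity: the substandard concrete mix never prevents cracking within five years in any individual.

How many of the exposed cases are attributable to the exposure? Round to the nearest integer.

about 978 cases

Let p₁ = 0.581, p₀ = 0.291.
PN = (p₁ − p₀)/p₁ = (0.581 − 0.291) / 0.581 ≈ 0.49914.
Attributable cases ≈ PN × (exposed cases) = 0.49914 × 1959 ≈ 977.81.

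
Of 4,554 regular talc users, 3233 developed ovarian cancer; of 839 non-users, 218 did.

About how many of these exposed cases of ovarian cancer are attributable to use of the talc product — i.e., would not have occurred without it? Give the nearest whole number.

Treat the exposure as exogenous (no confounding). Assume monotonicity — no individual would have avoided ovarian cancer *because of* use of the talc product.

about 2050 cases

p₁ = P(outcome | exposed) = 3233/4554 = 0.70993
p₀ = P(outcome | unexposed) = 218/839 = 0.25983
PN = (p₁ − p₀)/p₁ = (0.70993 − 0.25983) / 0.70993 ≈ 0.63400.
Attributable cases ≈ PN × (exposed cases) = 0.63400 × 3233 ≈ 2049.72.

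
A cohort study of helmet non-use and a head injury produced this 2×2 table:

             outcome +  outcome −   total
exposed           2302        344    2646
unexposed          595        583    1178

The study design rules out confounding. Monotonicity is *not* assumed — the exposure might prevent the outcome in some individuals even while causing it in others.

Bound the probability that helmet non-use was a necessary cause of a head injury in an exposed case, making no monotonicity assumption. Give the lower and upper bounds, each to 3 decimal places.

p₁ = P(outcome | exposed) = 2302/2646 = 0.86999
p₀ = P(outcome | unexposed) = 595/1178 = 0.50509
Under exogeneity alone the bounds on PN are max{0,(p₁−p₀)/p₁} ≤ PN ≤ min{1,(1−p₀)/p₁}.
  lower = (p₁ − p₀)/p₁ = 0.3649 / 0.86999 ≈ 0.4194
  upper = min{1, (1 − p₀)/p₁} = 0.49491 / 0.86999 ≈ 0.5689

0.419 ≤ PN ≤ 0.569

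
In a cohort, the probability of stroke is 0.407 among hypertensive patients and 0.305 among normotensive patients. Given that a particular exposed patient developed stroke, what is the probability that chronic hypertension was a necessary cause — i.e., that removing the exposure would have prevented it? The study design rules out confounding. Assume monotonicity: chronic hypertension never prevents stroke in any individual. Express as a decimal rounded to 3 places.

PN ≈ 0.251

Let p₁ = 0.407, p₀ = 0.305.
Under exogeneity and monotonicity, PN = (p₁ − p₀) / p₁.
PN = (0.407 − 0.305) / 0.407 = 0.102 / 0.407 ≈ 0.2506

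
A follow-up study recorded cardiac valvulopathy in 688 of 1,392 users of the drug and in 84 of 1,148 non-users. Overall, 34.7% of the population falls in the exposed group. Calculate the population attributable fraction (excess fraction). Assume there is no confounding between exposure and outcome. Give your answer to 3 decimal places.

PAF ≈ 0.666

p₁ = P(outcome | exposed) = 688/1392 = 0.49425
p₀ = P(outcome | unexposed) = 84/1148 = 0.073171
Overall risk P(Y=1) = π·p₁ + (1−π)·p₀ = 0.347×0.49425 + 0.653×0.073171 = 0.21929.
Under exogeneity, PAF = [P(Y=1) − p₀] / P(Y=1).
PAF = (0.21929 − 0.073171) / 0.21929 ≈ 0.6663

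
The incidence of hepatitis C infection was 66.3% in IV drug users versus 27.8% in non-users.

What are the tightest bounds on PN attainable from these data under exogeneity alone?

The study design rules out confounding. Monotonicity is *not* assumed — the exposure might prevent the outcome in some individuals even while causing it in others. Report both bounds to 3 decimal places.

0.581 ≤ PN ≤ 1.000

p₁ = 0.663, p₀ = 0.278.
Under exogeneity alone the bounds on PN are max{0,(p₁−p₀)/p₁} ≤ PN ≤ min{1,(1−p₀)/p₁}.
  lower = (p₁ − p₀)/p₁ = 0.385 / 0.663 ≈ 0.5807
  upper = min{1, (1 − p₀)/p₁} = 0.722 / 0.663 ≈ 1.0890 → capped at 1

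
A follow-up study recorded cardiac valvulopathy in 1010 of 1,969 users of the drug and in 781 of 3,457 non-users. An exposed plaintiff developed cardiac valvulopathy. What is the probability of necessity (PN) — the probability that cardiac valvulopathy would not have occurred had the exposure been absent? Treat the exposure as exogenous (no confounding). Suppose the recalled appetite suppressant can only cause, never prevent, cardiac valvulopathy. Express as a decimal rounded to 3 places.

PN ≈ 0.560

p₁ = P(outcome | exposed) = 1010/1969 = 0.51295
p₀ = P(outcome | unexposed) = 781/3457 = 0.22592
Under exogeneity and monotonicity, PN = (p₁ − p₀) / p₁.
PN = (0.51295 − 0.22592) / 0.51295 = 0.28703 / 0.51295 ≈ 0.5596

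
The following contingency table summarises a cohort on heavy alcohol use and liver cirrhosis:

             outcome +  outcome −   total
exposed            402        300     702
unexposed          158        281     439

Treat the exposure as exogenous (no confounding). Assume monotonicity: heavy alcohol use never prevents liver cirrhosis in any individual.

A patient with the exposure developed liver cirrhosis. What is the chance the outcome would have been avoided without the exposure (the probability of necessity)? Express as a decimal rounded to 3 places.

p₁ = P(outcome | exposed) = 402/702 = 0.57265
p₀ = P(outcome | unexposed) = 158/439 = 0.35991
Under exogeneity and monotonicity, PN = (p₁ − p₀)/p₁.
PN = (0.57265 − 0.35991) / 0.57265 ≈ 0.3715

PN ≈ 0.372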